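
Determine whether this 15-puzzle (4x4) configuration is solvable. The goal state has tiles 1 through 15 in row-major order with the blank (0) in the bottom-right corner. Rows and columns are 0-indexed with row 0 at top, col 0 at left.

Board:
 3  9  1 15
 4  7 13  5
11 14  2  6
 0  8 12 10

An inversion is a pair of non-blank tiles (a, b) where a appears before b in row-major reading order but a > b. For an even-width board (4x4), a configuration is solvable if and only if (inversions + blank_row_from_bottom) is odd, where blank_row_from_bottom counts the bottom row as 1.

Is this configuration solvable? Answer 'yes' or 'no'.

Inversions: 42
Blank is in row 3 (0-indexed from top), which is row 1 counting from the bottom (bottom = 1).
42 + 1 = 43, which is odd, so the puzzle is solvable.

Answer: yes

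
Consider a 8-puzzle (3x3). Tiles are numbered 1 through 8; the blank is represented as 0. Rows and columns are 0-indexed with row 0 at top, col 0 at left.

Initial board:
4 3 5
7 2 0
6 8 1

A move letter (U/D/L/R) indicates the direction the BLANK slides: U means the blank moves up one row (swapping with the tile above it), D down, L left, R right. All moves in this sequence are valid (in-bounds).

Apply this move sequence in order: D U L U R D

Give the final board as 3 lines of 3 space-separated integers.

Answer: 4 5 2
7 3 0
6 8 1

Derivation:
After move 1 (D):
4 3 5
7 2 1
6 8 0

After move 2 (U):
4 3 5
7 2 0
6 8 1

After move 3 (L):
4 3 5
7 0 2
6 8 1

After move 4 (U):
4 0 5
7 3 2
6 8 1

After move 5 (R):
4 5 0
7 3 2
6 8 1

After move 6 (D):
4 5 2
7 3 0
6 8 1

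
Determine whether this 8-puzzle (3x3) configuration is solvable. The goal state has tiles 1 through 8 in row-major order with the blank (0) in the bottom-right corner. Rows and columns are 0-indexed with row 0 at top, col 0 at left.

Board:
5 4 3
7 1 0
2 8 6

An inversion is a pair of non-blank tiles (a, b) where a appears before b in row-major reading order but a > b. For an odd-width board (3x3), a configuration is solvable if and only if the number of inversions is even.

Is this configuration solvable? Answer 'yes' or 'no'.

Answer: no

Derivation:
Inversions (pairs i<j in row-major order where tile[i] > tile[j] > 0): 13
13 is odd, so the puzzle is not solvable.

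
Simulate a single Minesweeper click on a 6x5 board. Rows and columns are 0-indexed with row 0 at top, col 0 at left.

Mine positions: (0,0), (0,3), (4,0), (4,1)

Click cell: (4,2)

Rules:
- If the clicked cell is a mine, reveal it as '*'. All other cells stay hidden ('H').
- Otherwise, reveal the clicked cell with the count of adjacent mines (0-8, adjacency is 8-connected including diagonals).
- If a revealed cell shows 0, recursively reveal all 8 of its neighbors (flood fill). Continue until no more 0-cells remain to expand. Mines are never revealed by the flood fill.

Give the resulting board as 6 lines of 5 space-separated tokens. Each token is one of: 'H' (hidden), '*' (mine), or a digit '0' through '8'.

H H H H H
H H H H H
H H H H H
H H H H H
H H 1 H H
H H H H H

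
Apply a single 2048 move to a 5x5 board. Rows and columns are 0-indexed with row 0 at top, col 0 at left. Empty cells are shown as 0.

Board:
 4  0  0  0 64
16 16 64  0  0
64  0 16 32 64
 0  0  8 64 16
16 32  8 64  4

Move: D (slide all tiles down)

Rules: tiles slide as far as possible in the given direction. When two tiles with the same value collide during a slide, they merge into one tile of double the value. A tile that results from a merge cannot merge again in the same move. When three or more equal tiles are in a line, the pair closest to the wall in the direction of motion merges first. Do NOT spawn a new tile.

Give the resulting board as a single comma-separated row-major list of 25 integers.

Answer: 0, 0, 0, 0, 0, 4, 0, 0, 0, 0, 16, 0, 64, 0, 128, 64, 16, 16, 32, 16, 16, 32, 16, 128, 4

Derivation:
Slide down:
col 0: [4, 16, 64, 0, 16] -> [0, 4, 16, 64, 16]
col 1: [0, 16, 0, 0, 32] -> [0, 0, 0, 16, 32]
col 2: [0, 64, 16, 8, 8] -> [0, 0, 64, 16, 16]
col 3: [0, 0, 32, 64, 64] -> [0, 0, 0, 32, 128]
col 4: [64, 0, 64, 16, 4] -> [0, 0, 128, 16, 4]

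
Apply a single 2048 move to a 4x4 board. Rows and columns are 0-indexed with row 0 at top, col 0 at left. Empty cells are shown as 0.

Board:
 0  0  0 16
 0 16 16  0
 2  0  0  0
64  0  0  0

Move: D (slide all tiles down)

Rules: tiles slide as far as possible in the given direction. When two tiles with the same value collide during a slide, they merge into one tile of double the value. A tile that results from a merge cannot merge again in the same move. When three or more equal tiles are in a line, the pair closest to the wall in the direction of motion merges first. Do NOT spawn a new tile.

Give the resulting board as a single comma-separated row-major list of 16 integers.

Slide down:
col 0: [0, 0, 2, 64] -> [0, 0, 2, 64]
col 1: [0, 16, 0, 0] -> [0, 0, 0, 16]
col 2: [0, 16, 0, 0] -> [0, 0, 0, 16]
col 3: [16, 0, 0, 0] -> [0, 0, 0, 16]

Answer: 0, 0, 0, 0, 0, 0, 0, 0, 2, 0, 0, 0, 64, 16, 16, 16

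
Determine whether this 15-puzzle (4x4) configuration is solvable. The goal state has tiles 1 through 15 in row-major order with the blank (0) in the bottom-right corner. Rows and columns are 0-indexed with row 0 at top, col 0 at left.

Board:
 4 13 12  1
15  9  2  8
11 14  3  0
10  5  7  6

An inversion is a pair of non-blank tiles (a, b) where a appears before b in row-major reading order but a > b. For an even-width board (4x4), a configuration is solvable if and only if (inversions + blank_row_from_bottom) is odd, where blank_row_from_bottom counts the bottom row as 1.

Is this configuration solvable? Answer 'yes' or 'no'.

Answer: no

Derivation:
Inversions: 58
Blank is in row 2 (0-indexed from top), which is row 2 counting from the bottom (bottom = 1).
58 + 2 = 60, which is even, so the puzzle is not solvable.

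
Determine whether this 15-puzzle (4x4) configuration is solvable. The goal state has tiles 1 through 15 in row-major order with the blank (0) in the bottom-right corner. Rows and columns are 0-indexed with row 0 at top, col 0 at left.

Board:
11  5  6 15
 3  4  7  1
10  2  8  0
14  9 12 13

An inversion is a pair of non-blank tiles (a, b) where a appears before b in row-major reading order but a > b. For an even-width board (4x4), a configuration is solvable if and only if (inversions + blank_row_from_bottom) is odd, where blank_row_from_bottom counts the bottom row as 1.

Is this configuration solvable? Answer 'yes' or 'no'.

Inversions: 41
Blank is in row 2 (0-indexed from top), which is row 2 counting from the bottom (bottom = 1).
41 + 2 = 43, which is odd, so the puzzle is solvable.

Answer: yes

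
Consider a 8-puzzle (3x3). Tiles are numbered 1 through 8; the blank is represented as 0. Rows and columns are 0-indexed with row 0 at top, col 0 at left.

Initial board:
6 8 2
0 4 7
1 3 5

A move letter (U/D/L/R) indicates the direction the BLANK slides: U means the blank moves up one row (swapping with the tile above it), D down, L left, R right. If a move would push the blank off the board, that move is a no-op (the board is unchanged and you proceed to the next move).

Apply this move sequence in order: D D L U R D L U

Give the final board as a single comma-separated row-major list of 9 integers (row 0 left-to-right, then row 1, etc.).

After move 1 (D):
6 8 2
1 4 7
0 3 5

After move 2 (D):
6 8 2
1 4 7
0 3 5

After move 3 (L):
6 8 2
1 4 7
0 3 5

After move 4 (U):
6 8 2
0 4 7
1 3 5

After move 5 (R):
6 8 2
4 0 7
1 3 5

After move 6 (D):
6 8 2
4 3 7
1 0 5

After move 7 (L):
6 8 2
4 3 7
0 1 5

After move 8 (U):
6 8 2
0 3 7
4 1 5

Answer: 6, 8, 2, 0, 3, 7, 4, 1, 5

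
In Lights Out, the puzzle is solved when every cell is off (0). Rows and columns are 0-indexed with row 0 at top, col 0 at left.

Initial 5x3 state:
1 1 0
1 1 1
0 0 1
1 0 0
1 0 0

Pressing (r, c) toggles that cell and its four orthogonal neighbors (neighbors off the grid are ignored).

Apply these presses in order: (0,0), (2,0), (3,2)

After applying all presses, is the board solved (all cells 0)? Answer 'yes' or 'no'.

After press 1 at (0,0):
0 0 0
0 1 1
0 0 1
1 0 0
1 0 0

After press 2 at (2,0):
0 0 0
1 1 1
1 1 1
0 0 0
1 0 0

After press 3 at (3,2):
0 0 0
1 1 1
1 1 0
0 1 1
1 0 1

Lights still on: 9

Answer: no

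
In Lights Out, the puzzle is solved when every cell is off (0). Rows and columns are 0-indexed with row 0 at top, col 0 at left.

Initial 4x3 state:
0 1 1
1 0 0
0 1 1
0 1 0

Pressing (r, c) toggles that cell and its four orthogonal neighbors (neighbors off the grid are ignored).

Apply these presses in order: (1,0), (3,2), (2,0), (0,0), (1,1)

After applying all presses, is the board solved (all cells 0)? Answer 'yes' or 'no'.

Answer: no

Derivation:
After press 1 at (1,0):
1 1 1
0 1 0
1 1 1
0 1 0

After press 2 at (3,2):
1 1 1
0 1 0
1 1 0
0 0 1

After press 3 at (2,0):
1 1 1
1 1 0
0 0 0
1 0 1

After press 4 at (0,0):
0 0 1
0 1 0
0 0 0
1 0 1

After press 5 at (1,1):
0 1 1
1 0 1
0 1 0
1 0 1

Lights still on: 7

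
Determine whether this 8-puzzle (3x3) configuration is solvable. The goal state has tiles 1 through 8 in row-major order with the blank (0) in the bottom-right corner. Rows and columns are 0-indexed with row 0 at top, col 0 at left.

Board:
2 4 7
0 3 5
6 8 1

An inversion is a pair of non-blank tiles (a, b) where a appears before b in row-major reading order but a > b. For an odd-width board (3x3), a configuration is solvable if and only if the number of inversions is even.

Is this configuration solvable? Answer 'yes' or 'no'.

Answer: no

Derivation:
Inversions (pairs i<j in row-major order where tile[i] > tile[j] > 0): 11
11 is odd, so the puzzle is not solvable.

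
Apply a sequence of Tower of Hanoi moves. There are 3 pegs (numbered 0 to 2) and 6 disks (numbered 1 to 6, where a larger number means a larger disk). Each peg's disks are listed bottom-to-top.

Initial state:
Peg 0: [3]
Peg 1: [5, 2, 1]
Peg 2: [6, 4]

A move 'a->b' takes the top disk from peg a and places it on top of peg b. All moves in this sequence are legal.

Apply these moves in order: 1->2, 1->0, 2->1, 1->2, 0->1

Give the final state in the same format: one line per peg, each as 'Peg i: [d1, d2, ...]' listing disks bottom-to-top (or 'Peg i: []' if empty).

After move 1 (1->2):
Peg 0: [3]
Peg 1: [5, 2]
Peg 2: [6, 4, 1]

After move 2 (1->0):
Peg 0: [3, 2]
Peg 1: [5]
Peg 2: [6, 4, 1]

After move 3 (2->1):
Peg 0: [3, 2]
Peg 1: [5, 1]
Peg 2: [6, 4]

After move 4 (1->2):
Peg 0: [3, 2]
Peg 1: [5]
Peg 2: [6, 4, 1]

After move 5 (0->1):
Peg 0: [3]
Peg 1: [5, 2]
Peg 2: [6, 4, 1]

Answer: Peg 0: [3]
Peg 1: [5, 2]
Peg 2: [6, 4, 1]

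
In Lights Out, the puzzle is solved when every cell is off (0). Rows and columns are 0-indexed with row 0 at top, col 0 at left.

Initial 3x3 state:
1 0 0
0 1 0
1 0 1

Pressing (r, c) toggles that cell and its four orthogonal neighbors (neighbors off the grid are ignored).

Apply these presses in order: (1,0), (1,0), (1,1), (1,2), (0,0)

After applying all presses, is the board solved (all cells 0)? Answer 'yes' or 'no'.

After press 1 at (1,0):
0 0 0
1 0 0
0 0 1

After press 2 at (1,0):
1 0 0
0 1 0
1 0 1

After press 3 at (1,1):
1 1 0
1 0 1
1 1 1

After press 4 at (1,2):
1 1 1
1 1 0
1 1 0

After press 5 at (0,0):
0 0 1
0 1 0
1 1 0

Lights still on: 4

Answer: no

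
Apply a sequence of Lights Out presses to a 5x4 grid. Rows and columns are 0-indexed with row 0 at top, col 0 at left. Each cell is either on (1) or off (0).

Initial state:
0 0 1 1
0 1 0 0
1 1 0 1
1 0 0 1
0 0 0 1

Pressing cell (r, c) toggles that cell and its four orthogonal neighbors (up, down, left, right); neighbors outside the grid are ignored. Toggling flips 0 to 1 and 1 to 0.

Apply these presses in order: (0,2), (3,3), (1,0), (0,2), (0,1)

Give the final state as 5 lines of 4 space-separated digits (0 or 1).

After press 1 at (0,2):
0 1 0 0
0 1 1 0
1 1 0 1
1 0 0 1
0 0 0 1

After press 2 at (3,3):
0 1 0 0
0 1 1 0
1 1 0 0
1 0 1 0
0 0 0 0

After press 3 at (1,0):
1 1 0 0
1 0 1 0
0 1 0 0
1 0 1 0
0 0 0 0

After press 4 at (0,2):
1 0 1 1
1 0 0 0
0 1 0 0
1 0 1 0
0 0 0 0

After press 5 at (0,1):
0 1 0 1
1 1 0 0
0 1 0 0
1 0 1 0
0 0 0 0

Answer: 0 1 0 1
1 1 0 0
0 1 0 0
1 0 1 0
0 0 0 0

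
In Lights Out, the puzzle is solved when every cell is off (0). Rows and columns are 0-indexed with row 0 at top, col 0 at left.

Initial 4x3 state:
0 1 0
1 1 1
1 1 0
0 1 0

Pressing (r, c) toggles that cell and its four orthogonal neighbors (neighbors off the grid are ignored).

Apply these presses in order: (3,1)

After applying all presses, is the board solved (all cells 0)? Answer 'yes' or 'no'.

Answer: no

Derivation:
After press 1 at (3,1):
0 1 0
1 1 1
1 0 0
1 0 1

Lights still on: 7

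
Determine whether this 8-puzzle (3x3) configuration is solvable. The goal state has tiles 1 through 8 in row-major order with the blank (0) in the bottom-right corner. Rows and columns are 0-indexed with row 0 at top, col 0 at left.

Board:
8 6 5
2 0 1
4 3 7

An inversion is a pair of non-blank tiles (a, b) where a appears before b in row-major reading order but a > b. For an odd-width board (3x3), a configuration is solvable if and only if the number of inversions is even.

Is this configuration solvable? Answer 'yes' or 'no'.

Answer: yes

Derivation:
Inversions (pairs i<j in row-major order where tile[i] > tile[j] > 0): 18
18 is even, so the puzzle is solvable.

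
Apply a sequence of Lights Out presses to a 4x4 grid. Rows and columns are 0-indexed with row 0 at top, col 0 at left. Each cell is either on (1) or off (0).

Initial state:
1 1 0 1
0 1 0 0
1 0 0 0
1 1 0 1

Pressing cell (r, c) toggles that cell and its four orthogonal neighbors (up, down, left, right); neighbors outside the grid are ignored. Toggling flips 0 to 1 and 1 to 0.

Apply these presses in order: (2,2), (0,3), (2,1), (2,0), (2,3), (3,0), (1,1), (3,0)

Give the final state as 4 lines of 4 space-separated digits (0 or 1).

After press 1 at (2,2):
1 1 0 1
0 1 1 0
1 1 1 1
1 1 1 1

After press 2 at (0,3):
1 1 1 0
0 1 1 1
1 1 1 1
1 1 1 1

After press 3 at (2,1):
1 1 1 0
0 0 1 1
0 0 0 1
1 0 1 1

After press 4 at (2,0):
1 1 1 0
1 0 1 1
1 1 0 1
0 0 1 1

After press 5 at (2,3):
1 1 1 0
1 0 1 0
1 1 1 0
0 0 1 0

After press 6 at (3,0):
1 1 1 0
1 0 1 0
0 1 1 0
1 1 1 0

After press 7 at (1,1):
1 0 1 0
0 1 0 0
0 0 1 0
1 1 1 0

After press 8 at (3,0):
1 0 1 0
0 1 0 0
1 0 1 0
0 0 1 0

Answer: 1 0 1 0
0 1 0 0
1 0 1 0
0 0 1 0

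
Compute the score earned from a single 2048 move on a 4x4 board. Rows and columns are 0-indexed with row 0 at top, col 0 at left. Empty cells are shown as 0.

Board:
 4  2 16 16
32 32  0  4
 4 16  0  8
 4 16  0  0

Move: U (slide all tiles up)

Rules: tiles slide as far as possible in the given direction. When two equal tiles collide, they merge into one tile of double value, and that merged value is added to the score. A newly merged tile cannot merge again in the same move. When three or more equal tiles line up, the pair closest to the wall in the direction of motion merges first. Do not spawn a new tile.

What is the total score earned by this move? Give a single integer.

Slide up:
col 0: [4, 32, 4, 4] -> [4, 32, 8, 0]  score +8 (running 8)
col 1: [2, 32, 16, 16] -> [2, 32, 32, 0]  score +32 (running 40)
col 2: [16, 0, 0, 0] -> [16, 0, 0, 0]  score +0 (running 40)
col 3: [16, 4, 8, 0] -> [16, 4, 8, 0]  score +0 (running 40)
Board after move:
 4  2 16 16
32 32  0  4
 8 32  0  8
 0  0  0  0

Answer: 40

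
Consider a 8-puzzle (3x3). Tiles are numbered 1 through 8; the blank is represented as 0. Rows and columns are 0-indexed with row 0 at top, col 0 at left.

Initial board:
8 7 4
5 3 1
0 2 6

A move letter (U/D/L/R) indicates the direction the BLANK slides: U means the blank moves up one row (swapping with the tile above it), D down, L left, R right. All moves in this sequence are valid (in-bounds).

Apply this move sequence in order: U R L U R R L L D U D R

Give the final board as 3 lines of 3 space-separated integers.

After move 1 (U):
8 7 4
0 3 1
5 2 6

After move 2 (R):
8 7 4
3 0 1
5 2 6

After move 3 (L):
8 7 4
0 3 1
5 2 6

After move 4 (U):
0 7 4
8 3 1
5 2 6

After move 5 (R):
7 0 4
8 3 1
5 2 6

After move 6 (R):
7 4 0
8 3 1
5 2 6

After move 7 (L):
7 0 4
8 3 1
5 2 6

After move 8 (L):
0 7 4
8 3 1
5 2 6

After move 9 (D):
8 7 4
0 3 1
5 2 6

After move 10 (U):
0 7 4
8 3 1
5 2 6

After move 11 (D):
8 7 4
0 3 1
5 2 6

After move 12 (R):
8 7 4
3 0 1
5 2 6

Answer: 8 7 4
3 0 1
5 2 6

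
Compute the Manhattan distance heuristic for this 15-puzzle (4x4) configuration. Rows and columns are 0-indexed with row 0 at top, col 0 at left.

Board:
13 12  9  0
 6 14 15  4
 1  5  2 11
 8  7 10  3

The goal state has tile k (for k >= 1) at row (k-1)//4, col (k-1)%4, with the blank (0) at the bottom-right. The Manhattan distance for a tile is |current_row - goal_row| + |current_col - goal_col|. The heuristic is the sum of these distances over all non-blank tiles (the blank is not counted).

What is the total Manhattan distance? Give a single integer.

Answer: 39

Derivation:
Tile 13: at (0,0), goal (3,0), distance |0-3|+|0-0| = 3
Tile 12: at (0,1), goal (2,3), distance |0-2|+|1-3| = 4
Tile 9: at (0,2), goal (2,0), distance |0-2|+|2-0| = 4
Tile 6: at (1,0), goal (1,1), distance |1-1|+|0-1| = 1
Tile 14: at (1,1), goal (3,1), distance |1-3|+|1-1| = 2
Tile 15: at (1,2), goal (3,2), distance |1-3|+|2-2| = 2
Tile 4: at (1,3), goal (0,3), distance |1-0|+|3-3| = 1
Tile 1: at (2,0), goal (0,0), distance |2-0|+|0-0| = 2
Tile 5: at (2,1), goal (1,0), distance |2-1|+|1-0| = 2
Tile 2: at (2,2), goal (0,1), distance |2-0|+|2-1| = 3
Tile 11: at (2,3), goal (2,2), distance |2-2|+|3-2| = 1
Tile 8: at (3,0), goal (1,3), distance |3-1|+|0-3| = 5
Tile 7: at (3,1), goal (1,2), distance |3-1|+|1-2| = 3
Tile 10: at (3,2), goal (2,1), distance |3-2|+|2-1| = 2
Tile 3: at (3,3), goal (0,2), distance |3-0|+|3-2| = 4
Sum: 3 + 4 + 4 + 1 + 2 + 2 + 1 + 2 + 2 + 3 + 1 + 5 + 3 + 2 + 4 = 39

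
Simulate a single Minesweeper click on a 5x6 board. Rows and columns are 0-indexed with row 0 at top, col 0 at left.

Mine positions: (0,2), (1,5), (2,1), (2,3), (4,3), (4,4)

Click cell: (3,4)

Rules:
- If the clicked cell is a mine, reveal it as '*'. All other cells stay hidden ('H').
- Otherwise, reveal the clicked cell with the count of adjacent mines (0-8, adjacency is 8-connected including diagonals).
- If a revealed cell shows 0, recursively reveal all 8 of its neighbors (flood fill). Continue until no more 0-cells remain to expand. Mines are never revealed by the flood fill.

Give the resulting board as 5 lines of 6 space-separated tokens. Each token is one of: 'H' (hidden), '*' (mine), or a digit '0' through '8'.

H H H H H H
H H H H H H
H H H H H H
H H H H 3 H
H H H H H H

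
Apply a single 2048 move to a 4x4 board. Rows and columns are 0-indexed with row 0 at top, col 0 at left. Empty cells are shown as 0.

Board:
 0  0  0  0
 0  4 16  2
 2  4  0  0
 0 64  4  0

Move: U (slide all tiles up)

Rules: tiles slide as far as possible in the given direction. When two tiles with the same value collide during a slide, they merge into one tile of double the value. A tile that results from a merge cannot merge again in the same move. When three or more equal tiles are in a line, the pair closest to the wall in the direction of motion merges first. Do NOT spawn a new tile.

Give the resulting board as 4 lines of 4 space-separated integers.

Answer:  2  8 16  2
 0 64  4  0
 0  0  0  0
 0  0  0  0

Derivation:
Slide up:
col 0: [0, 0, 2, 0] -> [2, 0, 0, 0]
col 1: [0, 4, 4, 64] -> [8, 64, 0, 0]
col 2: [0, 16, 0, 4] -> [16, 4, 0, 0]
col 3: [0, 2, 0, 0] -> [2, 0, 0, 0]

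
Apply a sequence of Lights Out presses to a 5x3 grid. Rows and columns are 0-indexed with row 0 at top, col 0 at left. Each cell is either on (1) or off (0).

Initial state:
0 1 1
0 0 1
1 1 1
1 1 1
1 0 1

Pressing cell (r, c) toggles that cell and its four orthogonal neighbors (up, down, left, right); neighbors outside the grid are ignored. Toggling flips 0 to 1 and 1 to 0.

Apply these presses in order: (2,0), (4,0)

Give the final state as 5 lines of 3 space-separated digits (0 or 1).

Answer: 0 1 1
1 0 1
0 0 1
1 1 1
0 1 1

Derivation:
After press 1 at (2,0):
0 1 1
1 0 1
0 0 1
0 1 1
1 0 1

After press 2 at (4,0):
0 1 1
1 0 1
0 0 1
1 1 1
0 1 1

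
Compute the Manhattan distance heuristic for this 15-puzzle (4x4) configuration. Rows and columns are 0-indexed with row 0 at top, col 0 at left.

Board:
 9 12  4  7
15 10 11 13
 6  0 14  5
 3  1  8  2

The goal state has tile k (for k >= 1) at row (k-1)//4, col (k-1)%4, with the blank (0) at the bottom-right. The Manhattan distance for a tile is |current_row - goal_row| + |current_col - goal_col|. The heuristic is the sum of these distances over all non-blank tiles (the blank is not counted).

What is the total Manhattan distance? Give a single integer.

Answer: 45

Derivation:
Tile 9: (0,0)->(2,0) = 2
Tile 12: (0,1)->(2,3) = 4
Tile 4: (0,2)->(0,3) = 1
Tile 7: (0,3)->(1,2) = 2
Tile 15: (1,0)->(3,2) = 4
Tile 10: (1,1)->(2,1) = 1
Tile 11: (1,2)->(2,2) = 1
Tile 13: (1,3)->(3,0) = 5
Tile 6: (2,0)->(1,1) = 2
Tile 14: (2,2)->(3,1) = 2
Tile 5: (2,3)->(1,0) = 4
Tile 3: (3,0)->(0,2) = 5
Tile 1: (3,1)->(0,0) = 4
Tile 8: (3,2)->(1,3) = 3
Tile 2: (3,3)->(0,1) = 5
Sum: 2 + 4 + 1 + 2 + 4 + 1 + 1 + 5 + 2 + 2 + 4 + 5 + 4 + 3 + 5 = 45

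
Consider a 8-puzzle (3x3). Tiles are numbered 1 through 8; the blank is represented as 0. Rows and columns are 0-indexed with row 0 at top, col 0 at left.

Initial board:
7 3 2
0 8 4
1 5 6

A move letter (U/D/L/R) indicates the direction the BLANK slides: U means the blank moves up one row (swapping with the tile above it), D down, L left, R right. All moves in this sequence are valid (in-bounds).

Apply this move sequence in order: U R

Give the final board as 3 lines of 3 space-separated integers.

After move 1 (U):
0 3 2
7 8 4
1 5 6

After move 2 (R):
3 0 2
7 8 4
1 5 6

Answer: 3 0 2
7 8 4
1 5 6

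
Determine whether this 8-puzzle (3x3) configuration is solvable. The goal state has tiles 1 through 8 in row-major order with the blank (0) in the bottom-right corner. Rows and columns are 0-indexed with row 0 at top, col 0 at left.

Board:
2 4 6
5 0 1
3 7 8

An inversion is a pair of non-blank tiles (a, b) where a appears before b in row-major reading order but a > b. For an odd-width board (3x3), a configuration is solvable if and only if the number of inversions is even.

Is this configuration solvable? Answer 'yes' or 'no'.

Answer: yes

Derivation:
Inversions (pairs i<j in row-major order where tile[i] > tile[j] > 0): 8
8 is even, so the puzzle is solvable.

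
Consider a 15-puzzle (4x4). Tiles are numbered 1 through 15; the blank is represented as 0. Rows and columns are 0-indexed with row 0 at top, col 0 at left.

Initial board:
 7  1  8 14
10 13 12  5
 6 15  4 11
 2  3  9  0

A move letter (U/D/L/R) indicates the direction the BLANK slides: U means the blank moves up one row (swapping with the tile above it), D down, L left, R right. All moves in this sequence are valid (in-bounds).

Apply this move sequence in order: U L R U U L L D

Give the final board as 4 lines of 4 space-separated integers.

Answer:  7 13  1  8
10  0 12 14
 6 15  4  5
 2  3  9 11

Derivation:
After move 1 (U):
 7  1  8 14
10 13 12  5
 6 15  4  0
 2  3  9 11

After move 2 (L):
 7  1  8 14
10 13 12  5
 6 15  0  4
 2  3  9 11

After move 3 (R):
 7  1  8 14
10 13 12  5
 6 15  4  0
 2  3  9 11

After move 4 (U):
 7  1  8 14
10 13 12  0
 6 15  4  5
 2  3  9 11

After move 5 (U):
 7  1  8  0
10 13 12 14
 6 15  4  5
 2  3  9 11

After move 6 (L):
 7  1  0  8
10 13 12 14
 6 15  4  5
 2  3  9 11

After move 7 (L):
 7  0  1  8
10 13 12 14
 6 15  4  5
 2  3  9 11

After move 8 (D):
 7 13  1  8
10  0 12 14
 6 15  4  5
 2  3  9 11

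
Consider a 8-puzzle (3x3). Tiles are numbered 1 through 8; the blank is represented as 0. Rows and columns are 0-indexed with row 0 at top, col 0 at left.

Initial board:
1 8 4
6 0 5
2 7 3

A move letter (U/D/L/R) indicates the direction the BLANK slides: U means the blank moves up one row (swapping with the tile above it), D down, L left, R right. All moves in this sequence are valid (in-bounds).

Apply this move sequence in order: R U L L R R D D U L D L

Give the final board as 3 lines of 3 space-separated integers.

Answer: 1 8 4
6 7 5
0 2 3

Derivation:
After move 1 (R):
1 8 4
6 5 0
2 7 3

After move 2 (U):
1 8 0
6 5 4
2 7 3

After move 3 (L):
1 0 8
6 5 4
2 7 3

After move 4 (L):
0 1 8
6 5 4
2 7 3

After move 5 (R):
1 0 8
6 5 4
2 7 3

After move 6 (R):
1 8 0
6 5 4
2 7 3

After move 7 (D):
1 8 4
6 5 0
2 7 3

After move 8 (D):
1 8 4
6 5 3
2 7 0

After move 9 (U):
1 8 4
6 5 0
2 7 3

After move 10 (L):
1 8 4
6 0 5
2 7 3

After move 11 (D):
1 8 4
6 7 5
2 0 3

After move 12 (L):
1 8 4
6 7 5
0 2 3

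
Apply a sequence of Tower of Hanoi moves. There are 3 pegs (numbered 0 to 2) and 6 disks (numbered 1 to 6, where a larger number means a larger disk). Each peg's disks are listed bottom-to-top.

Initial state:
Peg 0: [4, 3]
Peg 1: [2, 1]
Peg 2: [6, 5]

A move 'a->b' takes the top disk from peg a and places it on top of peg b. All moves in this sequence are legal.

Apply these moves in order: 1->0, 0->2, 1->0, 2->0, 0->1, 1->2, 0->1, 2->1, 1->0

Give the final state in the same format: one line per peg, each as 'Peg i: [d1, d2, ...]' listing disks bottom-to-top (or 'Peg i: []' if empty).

After move 1 (1->0):
Peg 0: [4, 3, 1]
Peg 1: [2]
Peg 2: [6, 5]

After move 2 (0->2):
Peg 0: [4, 3]
Peg 1: [2]
Peg 2: [6, 5, 1]

After move 3 (1->0):
Peg 0: [4, 3, 2]
Peg 1: []
Peg 2: [6, 5, 1]

After move 4 (2->0):
Peg 0: [4, 3, 2, 1]
Peg 1: []
Peg 2: [6, 5]

After move 5 (0->1):
Peg 0: [4, 3, 2]
Peg 1: [1]
Peg 2: [6, 5]

After move 6 (1->2):
Peg 0: [4, 3, 2]
Peg 1: []
Peg 2: [6, 5, 1]

After move 7 (0->1):
Peg 0: [4, 3]
Peg 1: [2]
Peg 2: [6, 5, 1]

After move 8 (2->1):
Peg 0: [4, 3]
Peg 1: [2, 1]
Peg 2: [6, 5]

After move 9 (1->0):
Peg 0: [4, 3, 1]
Peg 1: [2]
Peg 2: [6, 5]

Answer: Peg 0: [4, 3, 1]
Peg 1: [2]
Peg 2: [6, 5]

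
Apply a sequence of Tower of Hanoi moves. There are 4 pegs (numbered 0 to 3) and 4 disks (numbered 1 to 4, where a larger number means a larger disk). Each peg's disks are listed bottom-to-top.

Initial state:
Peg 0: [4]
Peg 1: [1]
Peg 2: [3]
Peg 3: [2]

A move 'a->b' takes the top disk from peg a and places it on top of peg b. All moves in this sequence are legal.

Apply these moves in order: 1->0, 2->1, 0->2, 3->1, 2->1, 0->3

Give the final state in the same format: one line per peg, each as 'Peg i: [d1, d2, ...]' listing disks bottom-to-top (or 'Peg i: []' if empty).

After move 1 (1->0):
Peg 0: [4, 1]
Peg 1: []
Peg 2: [3]
Peg 3: [2]

After move 2 (2->1):
Peg 0: [4, 1]
Peg 1: [3]
Peg 2: []
Peg 3: [2]

After move 3 (0->2):
Peg 0: [4]
Peg 1: [3]
Peg 2: [1]
Peg 3: [2]

After move 4 (3->1):
Peg 0: [4]
Peg 1: [3, 2]
Peg 2: [1]
Peg 3: []

After move 5 (2->1):
Peg 0: [4]
Peg 1: [3, 2, 1]
Peg 2: []
Peg 3: []

After move 6 (0->3):
Peg 0: []
Peg 1: [3, 2, 1]
Peg 2: []
Peg 3: [4]

Answer: Peg 0: []
Peg 1: [3, 2, 1]
Peg 2: []
Peg 3: [4]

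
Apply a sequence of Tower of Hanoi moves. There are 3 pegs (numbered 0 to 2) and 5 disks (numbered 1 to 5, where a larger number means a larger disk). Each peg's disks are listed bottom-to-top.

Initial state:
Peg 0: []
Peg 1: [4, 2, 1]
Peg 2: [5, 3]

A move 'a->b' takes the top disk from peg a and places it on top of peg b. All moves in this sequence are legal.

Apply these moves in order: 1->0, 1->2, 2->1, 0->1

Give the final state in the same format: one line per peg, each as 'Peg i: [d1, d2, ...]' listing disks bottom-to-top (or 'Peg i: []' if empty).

After move 1 (1->0):
Peg 0: [1]
Peg 1: [4, 2]
Peg 2: [5, 3]

After move 2 (1->2):
Peg 0: [1]
Peg 1: [4]
Peg 2: [5, 3, 2]

After move 3 (2->1):
Peg 0: [1]
Peg 1: [4, 2]
Peg 2: [5, 3]

After move 4 (0->1):
Peg 0: []
Peg 1: [4, 2, 1]
Peg 2: [5, 3]

Answer: Peg 0: []
Peg 1: [4, 2, 1]
Peg 2: [5, 3]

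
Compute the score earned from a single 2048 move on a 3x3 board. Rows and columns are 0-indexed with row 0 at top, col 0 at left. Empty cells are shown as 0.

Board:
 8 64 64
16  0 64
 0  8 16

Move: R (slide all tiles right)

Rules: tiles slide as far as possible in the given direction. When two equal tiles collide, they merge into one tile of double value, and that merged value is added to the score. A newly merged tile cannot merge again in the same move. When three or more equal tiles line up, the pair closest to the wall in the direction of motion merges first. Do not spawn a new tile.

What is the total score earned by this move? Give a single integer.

Slide right:
row 0: [8, 64, 64] -> [0, 8, 128]  score +128 (running 128)
row 1: [16, 0, 64] -> [0, 16, 64]  score +0 (running 128)
row 2: [0, 8, 16] -> [0, 8, 16]  score +0 (running 128)
Board after move:
  0   8 128
  0  16  64
  0   8  16

Answer: 128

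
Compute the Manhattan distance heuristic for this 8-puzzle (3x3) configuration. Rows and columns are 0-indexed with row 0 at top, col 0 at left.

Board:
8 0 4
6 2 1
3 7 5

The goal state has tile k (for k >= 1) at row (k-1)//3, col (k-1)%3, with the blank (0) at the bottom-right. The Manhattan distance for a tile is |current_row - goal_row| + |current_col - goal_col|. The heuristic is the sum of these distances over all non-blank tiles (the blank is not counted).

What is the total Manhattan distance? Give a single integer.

Tile 8: at (0,0), goal (2,1), distance |0-2|+|0-1| = 3
Tile 4: at (0,2), goal (1,0), distance |0-1|+|2-0| = 3
Tile 6: at (1,0), goal (1,2), distance |1-1|+|0-2| = 2
Tile 2: at (1,1), goal (0,1), distance |1-0|+|1-1| = 1
Tile 1: at (1,2), goal (0,0), distance |1-0|+|2-0| = 3
Tile 3: at (2,0), goal (0,2), distance |2-0|+|0-2| = 4
Tile 7: at (2,1), goal (2,0), distance |2-2|+|1-0| = 1
Tile 5: at (2,2), goal (1,1), distance |2-1|+|2-1| = 2
Sum: 3 + 3 + 2 + 1 + 3 + 4 + 1 + 2 = 19

Answer: 19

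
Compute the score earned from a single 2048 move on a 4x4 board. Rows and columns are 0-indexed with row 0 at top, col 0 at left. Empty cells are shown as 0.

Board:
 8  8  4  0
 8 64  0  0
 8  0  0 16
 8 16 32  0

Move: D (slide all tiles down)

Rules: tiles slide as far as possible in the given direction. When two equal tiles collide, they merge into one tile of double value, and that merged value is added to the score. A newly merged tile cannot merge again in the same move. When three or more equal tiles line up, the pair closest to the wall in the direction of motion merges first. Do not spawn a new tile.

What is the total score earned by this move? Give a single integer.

Answer: 32

Derivation:
Slide down:
col 0: [8, 8, 8, 8] -> [0, 0, 16, 16]  score +32 (running 32)
col 1: [8, 64, 0, 16] -> [0, 8, 64, 16]  score +0 (running 32)
col 2: [4, 0, 0, 32] -> [0, 0, 4, 32]  score +0 (running 32)
col 3: [0, 0, 16, 0] -> [0, 0, 0, 16]  score +0 (running 32)
Board after move:
 0  0  0  0
 0  8  0  0
16 64  4  0
16 16 32 16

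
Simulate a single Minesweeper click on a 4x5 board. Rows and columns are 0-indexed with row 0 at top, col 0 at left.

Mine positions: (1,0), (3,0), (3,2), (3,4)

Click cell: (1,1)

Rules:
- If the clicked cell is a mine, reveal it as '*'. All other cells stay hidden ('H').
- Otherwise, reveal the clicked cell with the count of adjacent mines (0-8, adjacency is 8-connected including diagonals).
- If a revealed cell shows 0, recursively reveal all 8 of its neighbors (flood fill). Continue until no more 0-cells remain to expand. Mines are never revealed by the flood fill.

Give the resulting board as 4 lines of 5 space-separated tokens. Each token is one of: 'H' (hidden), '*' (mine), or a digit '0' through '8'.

H H H H H
H 1 H H H
H H H H H
H H H H H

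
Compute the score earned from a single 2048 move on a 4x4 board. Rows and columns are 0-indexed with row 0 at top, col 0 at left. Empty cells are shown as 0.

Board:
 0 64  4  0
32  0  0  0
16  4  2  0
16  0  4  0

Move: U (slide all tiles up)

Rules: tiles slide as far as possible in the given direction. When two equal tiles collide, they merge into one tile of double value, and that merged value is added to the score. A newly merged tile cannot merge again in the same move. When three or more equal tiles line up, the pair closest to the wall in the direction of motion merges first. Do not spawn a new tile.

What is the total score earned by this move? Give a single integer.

Answer: 32

Derivation:
Slide up:
col 0: [0, 32, 16, 16] -> [32, 32, 0, 0]  score +32 (running 32)
col 1: [64, 0, 4, 0] -> [64, 4, 0, 0]  score +0 (running 32)
col 2: [4, 0, 2, 4] -> [4, 2, 4, 0]  score +0 (running 32)
col 3: [0, 0, 0, 0] -> [0, 0, 0, 0]  score +0 (running 32)
Board after move:
32 64  4  0
32  4  2  0
 0  0  4  0
 0  0  0  0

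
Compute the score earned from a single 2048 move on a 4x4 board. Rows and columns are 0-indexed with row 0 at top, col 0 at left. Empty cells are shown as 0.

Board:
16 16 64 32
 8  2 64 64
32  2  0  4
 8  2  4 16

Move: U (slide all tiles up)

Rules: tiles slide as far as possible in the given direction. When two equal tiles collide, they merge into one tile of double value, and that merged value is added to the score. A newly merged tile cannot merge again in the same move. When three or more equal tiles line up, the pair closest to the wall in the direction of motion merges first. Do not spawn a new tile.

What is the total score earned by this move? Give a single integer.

Answer: 132

Derivation:
Slide up:
col 0: [16, 8, 32, 8] -> [16, 8, 32, 8]  score +0 (running 0)
col 1: [16, 2, 2, 2] -> [16, 4, 2, 0]  score +4 (running 4)
col 2: [64, 64, 0, 4] -> [128, 4, 0, 0]  score +128 (running 132)
col 3: [32, 64, 4, 16] -> [32, 64, 4, 16]  score +0 (running 132)
Board after move:
 16  16 128  32
  8   4   4  64
 32   2   0   4
  8   0   0  16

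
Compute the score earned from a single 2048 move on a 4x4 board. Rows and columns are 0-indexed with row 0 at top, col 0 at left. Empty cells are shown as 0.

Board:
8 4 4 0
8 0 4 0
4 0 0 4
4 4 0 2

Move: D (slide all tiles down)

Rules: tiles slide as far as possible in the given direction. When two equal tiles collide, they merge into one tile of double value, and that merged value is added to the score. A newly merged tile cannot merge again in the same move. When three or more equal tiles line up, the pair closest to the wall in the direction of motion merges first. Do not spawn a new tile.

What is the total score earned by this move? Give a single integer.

Answer: 40

Derivation:
Slide down:
col 0: [8, 8, 4, 4] -> [0, 0, 16, 8]  score +24 (running 24)
col 1: [4, 0, 0, 4] -> [0, 0, 0, 8]  score +8 (running 32)
col 2: [4, 4, 0, 0] -> [0, 0, 0, 8]  score +8 (running 40)
col 3: [0, 0, 4, 2] -> [0, 0, 4, 2]  score +0 (running 40)
Board after move:
 0  0  0  0
 0  0  0  0
16  0  0  4
 8  8  8  2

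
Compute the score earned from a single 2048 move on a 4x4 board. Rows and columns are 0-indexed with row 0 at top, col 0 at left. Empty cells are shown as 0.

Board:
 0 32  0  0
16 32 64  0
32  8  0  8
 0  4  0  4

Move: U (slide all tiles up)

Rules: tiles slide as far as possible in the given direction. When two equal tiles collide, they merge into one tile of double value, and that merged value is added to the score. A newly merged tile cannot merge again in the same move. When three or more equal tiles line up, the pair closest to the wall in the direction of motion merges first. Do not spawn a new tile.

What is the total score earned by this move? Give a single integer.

Answer: 64

Derivation:
Slide up:
col 0: [0, 16, 32, 0] -> [16, 32, 0, 0]  score +0 (running 0)
col 1: [32, 32, 8, 4] -> [64, 8, 4, 0]  score +64 (running 64)
col 2: [0, 64, 0, 0] -> [64, 0, 0, 0]  score +0 (running 64)
col 3: [0, 0, 8, 4] -> [8, 4, 0, 0]  score +0 (running 64)
Board after move:
16 64 64  8
32  8  0  4
 0  4  0  0
 0  0  0  0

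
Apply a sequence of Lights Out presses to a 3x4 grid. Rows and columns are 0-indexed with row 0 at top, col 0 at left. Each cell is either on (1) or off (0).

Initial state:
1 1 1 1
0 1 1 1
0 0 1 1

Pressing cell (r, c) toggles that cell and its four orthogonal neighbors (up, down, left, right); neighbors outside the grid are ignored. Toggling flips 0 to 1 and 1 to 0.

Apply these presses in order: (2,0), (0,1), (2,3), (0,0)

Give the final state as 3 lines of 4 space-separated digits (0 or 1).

After press 1 at (2,0):
1 1 1 1
1 1 1 1
1 1 1 1

After press 2 at (0,1):
0 0 0 1
1 0 1 1
1 1 1 1

After press 3 at (2,3):
0 0 0 1
1 0 1 0
1 1 0 0

After press 4 at (0,0):
1 1 0 1
0 0 1 0
1 1 0 0

Answer: 1 1 0 1
0 0 1 0
1 1 0 0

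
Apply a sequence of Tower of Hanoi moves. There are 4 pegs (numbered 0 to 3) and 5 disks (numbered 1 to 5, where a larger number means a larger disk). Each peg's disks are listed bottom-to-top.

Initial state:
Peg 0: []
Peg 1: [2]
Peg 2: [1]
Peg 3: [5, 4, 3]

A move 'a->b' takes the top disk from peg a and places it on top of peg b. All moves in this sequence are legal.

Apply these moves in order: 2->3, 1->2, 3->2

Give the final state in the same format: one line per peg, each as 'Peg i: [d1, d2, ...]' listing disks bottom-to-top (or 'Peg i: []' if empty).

Answer: Peg 0: []
Peg 1: []
Peg 2: [2, 1]
Peg 3: [5, 4, 3]

Derivation:
After move 1 (2->3):
Peg 0: []
Peg 1: [2]
Peg 2: []
Peg 3: [5, 4, 3, 1]

After move 2 (1->2):
Peg 0: []
Peg 1: []
Peg 2: [2]
Peg 3: [5, 4, 3, 1]

After move 3 (3->2):
Peg 0: []
Peg 1: []
Peg 2: [2, 1]
Peg 3: [5, 4, 3]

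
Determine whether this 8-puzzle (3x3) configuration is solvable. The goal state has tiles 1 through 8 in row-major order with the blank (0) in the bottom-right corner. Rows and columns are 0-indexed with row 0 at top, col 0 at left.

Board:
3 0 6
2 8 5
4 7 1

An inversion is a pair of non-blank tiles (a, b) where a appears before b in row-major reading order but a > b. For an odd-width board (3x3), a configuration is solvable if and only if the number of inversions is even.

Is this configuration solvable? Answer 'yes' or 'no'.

Inversions (pairs i<j in row-major order where tile[i] > tile[j] > 0): 15
15 is odd, so the puzzle is not solvable.

Answer: no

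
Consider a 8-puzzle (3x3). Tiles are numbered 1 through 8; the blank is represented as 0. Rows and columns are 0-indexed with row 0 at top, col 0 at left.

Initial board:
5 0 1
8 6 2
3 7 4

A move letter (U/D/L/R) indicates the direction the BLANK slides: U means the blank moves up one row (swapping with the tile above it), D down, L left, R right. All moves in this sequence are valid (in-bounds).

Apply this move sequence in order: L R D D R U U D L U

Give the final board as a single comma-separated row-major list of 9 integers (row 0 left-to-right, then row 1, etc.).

Answer: 5, 0, 1, 8, 6, 7, 3, 4, 2

Derivation:
After move 1 (L):
0 5 1
8 6 2
3 7 4

After move 2 (R):
5 0 1
8 6 2
3 7 4

After move 3 (D):
5 6 1
8 0 2
3 7 4

After move 4 (D):
5 6 1
8 7 2
3 0 4

After move 5 (R):
5 6 1
8 7 2
3 4 0

After move 6 (U):
5 6 1
8 7 0
3 4 2

After move 7 (U):
5 6 0
8 7 1
3 4 2

After move 8 (D):
5 6 1
8 7 0
3 4 2

After move 9 (L):
5 6 1
8 0 7
3 4 2

After move 10 (U):
5 0 1
8 6 7
3 4 2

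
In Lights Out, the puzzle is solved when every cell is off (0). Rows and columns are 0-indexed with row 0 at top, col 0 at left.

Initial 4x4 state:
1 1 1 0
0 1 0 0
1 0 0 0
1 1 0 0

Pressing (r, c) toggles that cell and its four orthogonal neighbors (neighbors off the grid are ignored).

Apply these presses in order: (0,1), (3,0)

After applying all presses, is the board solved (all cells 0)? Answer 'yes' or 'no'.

Answer: yes

Derivation:
After press 1 at (0,1):
0 0 0 0
0 0 0 0
1 0 0 0
1 1 0 0

After press 2 at (3,0):
0 0 0 0
0 0 0 0
0 0 0 0
0 0 0 0

Lights still on: 0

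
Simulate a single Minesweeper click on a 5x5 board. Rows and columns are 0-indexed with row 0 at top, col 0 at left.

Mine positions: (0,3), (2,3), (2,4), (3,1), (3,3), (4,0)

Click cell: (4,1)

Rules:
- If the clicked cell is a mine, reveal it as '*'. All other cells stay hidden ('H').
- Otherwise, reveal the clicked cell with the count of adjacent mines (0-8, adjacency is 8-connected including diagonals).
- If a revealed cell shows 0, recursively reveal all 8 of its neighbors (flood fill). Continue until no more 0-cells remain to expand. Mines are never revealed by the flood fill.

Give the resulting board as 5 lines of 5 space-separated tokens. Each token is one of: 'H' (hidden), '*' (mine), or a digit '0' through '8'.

H H H H H
H H H H H
H H H H H
H H H H H
H 2 H H H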